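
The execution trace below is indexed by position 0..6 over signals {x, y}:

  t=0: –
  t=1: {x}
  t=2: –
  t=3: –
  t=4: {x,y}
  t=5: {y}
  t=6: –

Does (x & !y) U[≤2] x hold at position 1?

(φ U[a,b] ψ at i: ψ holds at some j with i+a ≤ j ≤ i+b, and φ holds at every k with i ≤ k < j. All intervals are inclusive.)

Need some j in [1,3] with x, and (x & !y) at every k in [1,j-1].
  j=1: x holds; no prefix to check → satisfied.

Yes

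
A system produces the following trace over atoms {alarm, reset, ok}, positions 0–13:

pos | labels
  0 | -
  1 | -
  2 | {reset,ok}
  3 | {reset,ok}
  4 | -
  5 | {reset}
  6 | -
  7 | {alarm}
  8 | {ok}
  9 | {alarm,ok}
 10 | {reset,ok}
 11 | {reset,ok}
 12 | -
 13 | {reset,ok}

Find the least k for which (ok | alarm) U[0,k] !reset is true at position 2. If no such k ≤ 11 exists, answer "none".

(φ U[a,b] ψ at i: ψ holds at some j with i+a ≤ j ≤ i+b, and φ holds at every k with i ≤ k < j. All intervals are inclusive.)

Need earliest j ≥ 2 with !reset, and (ok | alarm) at every k in [2,j-1].
  j=2: rhs fails.
  j=3: rhs fails.
  j=4: rhs holds; lhs holds on [2,3]. k = 2.

2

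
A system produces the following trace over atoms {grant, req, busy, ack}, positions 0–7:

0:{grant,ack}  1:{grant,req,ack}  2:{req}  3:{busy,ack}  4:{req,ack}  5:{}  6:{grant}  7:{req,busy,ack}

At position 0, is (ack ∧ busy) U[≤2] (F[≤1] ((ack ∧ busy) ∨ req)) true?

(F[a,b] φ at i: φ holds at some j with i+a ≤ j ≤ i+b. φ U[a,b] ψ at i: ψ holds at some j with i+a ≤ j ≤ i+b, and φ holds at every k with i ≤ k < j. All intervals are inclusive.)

Holds

Need some j in [0,2] with F[≤1] ((ack ∧ busy) ∨ req), and (ack ∧ busy) at every k in [0,j-1].
  j=0: F[≤1] ((ack ∧ busy) ∨ req) holds; no prefix to check → satisfied.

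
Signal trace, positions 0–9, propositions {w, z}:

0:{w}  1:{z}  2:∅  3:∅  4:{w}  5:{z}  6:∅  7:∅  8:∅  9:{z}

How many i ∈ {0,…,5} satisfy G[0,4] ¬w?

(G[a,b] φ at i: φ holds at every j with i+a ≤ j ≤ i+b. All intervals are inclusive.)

1

Evaluate at each i in [0,5]:
  i=0: ✗ (fails at j=0)
  i=1: ✗ (fails at j=4)
  i=2: ✗ (fails at j=4)
  i=3: ✗ (fails at j=4)
  i=4: ✗ (fails at j=4)
  i=5: ✓ (all of [5,9])
Positions where it holds: {5} → 1.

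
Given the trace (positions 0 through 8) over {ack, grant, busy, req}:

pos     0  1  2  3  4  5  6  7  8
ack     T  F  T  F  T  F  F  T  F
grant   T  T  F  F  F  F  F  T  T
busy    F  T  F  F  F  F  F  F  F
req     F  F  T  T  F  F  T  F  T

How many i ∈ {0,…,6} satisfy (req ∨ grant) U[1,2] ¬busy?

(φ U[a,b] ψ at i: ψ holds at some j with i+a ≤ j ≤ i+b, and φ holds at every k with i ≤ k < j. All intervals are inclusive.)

Evaluate at each i in [0,6]:
  i=0: ✓ (rhs at j=2; lhs holds on [0,1])
  i=1: ✓ (rhs at j=2; lhs holds on [1,1])
  i=2: ✓ (rhs at j=3; lhs holds on [2,2])
  i=3: ✓ (rhs at j=4; lhs holds on [3,3])
  i=4: ✗ (lhs fails at k=4 before rhs at j=5)
  i=5: ✗ (lhs fails at k=5 before rhs at j=6)
  i=6: ✓ (rhs at j=7; lhs holds on [6,6])
Positions where it holds: {0, 1, 2, 3, 6} → 5.

5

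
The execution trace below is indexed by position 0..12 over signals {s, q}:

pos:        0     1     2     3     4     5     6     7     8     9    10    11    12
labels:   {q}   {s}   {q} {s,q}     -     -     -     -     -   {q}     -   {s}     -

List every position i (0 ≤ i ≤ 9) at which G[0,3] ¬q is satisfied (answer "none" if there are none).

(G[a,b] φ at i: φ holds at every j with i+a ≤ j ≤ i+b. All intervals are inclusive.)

Evaluate at each i in [0,9]:
  i=0: ✗ (fails at j=0)
  i=1: ✗ (fails at j=2)
  i=2: ✗ (fails at j=2)
  i=3: ✗ (fails at j=3)
  i=4: ✓ (all of [4,7])
  i=5: ✓ (all of [5,8])
  i=6: ✗ (fails at j=9)
  i=7: ✗ (fails at j=9)
  i=8: ✗ (fails at j=9)
  i=9: ✗ (fails at j=9)

4, 5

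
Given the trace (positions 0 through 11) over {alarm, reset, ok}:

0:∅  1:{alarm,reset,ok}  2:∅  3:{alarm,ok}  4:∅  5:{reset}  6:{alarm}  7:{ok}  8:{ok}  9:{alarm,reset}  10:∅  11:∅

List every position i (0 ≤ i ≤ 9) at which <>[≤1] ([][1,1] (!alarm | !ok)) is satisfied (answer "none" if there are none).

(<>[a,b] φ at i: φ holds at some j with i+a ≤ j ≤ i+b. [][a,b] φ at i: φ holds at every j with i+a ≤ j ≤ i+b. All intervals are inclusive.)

Evaluate at each i in [0,9]:
  i=0: ✓ (witness j=1)
  i=1: ✓ (witness j=1)
  i=2: ✓ (witness j=3)
  i=3: ✓ (witness j=3)
  i=4: ✓ (witness j=4)
  i=5: ✓ (witness j=5)
  i=6: ✓ (witness j=6)
  i=7: ✓ (witness j=7)
  i=8: ✓ (witness j=8)
  i=9: ✓ (witness j=9)

0, 1, 2, 3, 4, 5, 6, 7, 8, 9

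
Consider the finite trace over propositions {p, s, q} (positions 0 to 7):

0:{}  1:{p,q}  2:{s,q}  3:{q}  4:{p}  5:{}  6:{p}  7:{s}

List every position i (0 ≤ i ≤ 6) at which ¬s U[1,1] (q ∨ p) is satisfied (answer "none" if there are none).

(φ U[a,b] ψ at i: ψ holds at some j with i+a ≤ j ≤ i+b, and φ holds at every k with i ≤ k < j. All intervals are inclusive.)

Evaluate at each i in [0,6]:
  i=0: ✓ (rhs at j=1; lhs holds on [0,0])
  i=1: ✓ (rhs at j=2; lhs holds on [1,1])
  i=2: ✗ (lhs fails at k=2 before rhs at j=3)
  i=3: ✓ (rhs at j=4; lhs holds on [3,3])
  i=4: ✗ (no rhs in [5,5])
  i=5: ✓ (rhs at j=6; lhs holds on [5,5])
  i=6: ✗ (no rhs in [7,7])

0, 1, 3, 5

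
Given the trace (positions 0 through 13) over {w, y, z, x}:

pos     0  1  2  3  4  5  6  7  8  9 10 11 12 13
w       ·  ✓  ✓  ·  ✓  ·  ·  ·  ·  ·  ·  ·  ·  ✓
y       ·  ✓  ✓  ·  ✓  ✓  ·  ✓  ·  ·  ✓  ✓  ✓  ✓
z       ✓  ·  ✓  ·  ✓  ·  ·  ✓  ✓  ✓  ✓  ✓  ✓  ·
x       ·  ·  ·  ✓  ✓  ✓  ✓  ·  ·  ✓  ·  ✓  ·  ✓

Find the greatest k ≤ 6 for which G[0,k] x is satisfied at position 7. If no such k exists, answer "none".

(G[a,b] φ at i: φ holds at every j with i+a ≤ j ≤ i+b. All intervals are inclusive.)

none

x must hold from j=7 onward; find where it first fails.
  j=7: fails → no k works.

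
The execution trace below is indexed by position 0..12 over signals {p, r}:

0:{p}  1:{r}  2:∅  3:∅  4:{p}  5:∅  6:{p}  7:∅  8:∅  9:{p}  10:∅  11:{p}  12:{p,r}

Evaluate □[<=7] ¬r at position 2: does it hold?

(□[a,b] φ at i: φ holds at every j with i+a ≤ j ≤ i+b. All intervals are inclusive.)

True

Check ¬r at every j in [2,9]:
  j=2: true
  j=3: true
  j=4: true
  j=5: true
  j=6: true
  j=7: true
  j=8: true
  j=9: true
All positions satisfy it → formula holds.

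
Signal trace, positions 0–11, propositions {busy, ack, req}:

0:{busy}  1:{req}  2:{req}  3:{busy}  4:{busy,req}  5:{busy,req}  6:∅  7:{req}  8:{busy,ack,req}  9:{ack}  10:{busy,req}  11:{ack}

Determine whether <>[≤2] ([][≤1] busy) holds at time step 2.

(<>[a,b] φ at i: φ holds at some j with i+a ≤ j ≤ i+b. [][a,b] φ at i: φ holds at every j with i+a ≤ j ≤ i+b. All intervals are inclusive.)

Check [][≤1] busy at each j in [2,4]:
  j=2: fails at 2
  j=3: holds on [3,4]
  j=4: holds on [4,5]
Found at j=3 → formula holds.

Holds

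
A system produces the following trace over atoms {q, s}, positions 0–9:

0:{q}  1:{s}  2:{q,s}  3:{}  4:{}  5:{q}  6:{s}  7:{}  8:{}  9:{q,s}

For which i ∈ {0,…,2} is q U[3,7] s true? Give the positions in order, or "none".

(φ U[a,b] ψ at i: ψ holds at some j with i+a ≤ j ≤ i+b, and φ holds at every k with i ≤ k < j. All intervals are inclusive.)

Evaluate at each i in [0,2]:
  i=0: ✗ (lhs fails at k=1 before rhs at j=6)
  i=1: ✗ (lhs fails at k=1 before rhs at j=6)
  i=2: ✗ (lhs fails at k=3 before rhs at j=6)

none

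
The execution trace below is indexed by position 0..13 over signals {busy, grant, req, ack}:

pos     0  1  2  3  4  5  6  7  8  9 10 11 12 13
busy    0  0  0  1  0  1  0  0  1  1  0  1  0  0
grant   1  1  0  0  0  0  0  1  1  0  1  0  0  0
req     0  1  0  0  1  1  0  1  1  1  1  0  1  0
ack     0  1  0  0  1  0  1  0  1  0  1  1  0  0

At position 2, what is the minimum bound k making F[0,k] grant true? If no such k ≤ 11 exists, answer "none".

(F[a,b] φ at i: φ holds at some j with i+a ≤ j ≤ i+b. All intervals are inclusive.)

5

Scan j = 2,3,… for grant:
  j=2: fails
  j=3: fails
  j=4: fails
  j=5: fails
  j=6: fails
  j=7: holds
First hit at j=7, so smallest k = 7-2 = 5.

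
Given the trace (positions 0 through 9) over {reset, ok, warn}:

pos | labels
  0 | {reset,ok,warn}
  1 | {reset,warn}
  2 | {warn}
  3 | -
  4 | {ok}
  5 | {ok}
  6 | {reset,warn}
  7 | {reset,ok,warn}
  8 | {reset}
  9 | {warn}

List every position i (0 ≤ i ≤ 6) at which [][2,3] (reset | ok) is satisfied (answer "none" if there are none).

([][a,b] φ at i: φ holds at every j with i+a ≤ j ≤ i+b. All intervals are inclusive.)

Evaluate at each i in [0,6]:
  i=0: ✗ (fails at j=2)
  i=1: ✗ (fails at j=3)
  i=2: ✓ (all of [4,5])
  i=3: ✓ (all of [5,6])
  i=4: ✓ (all of [6,7])
  i=5: ✓ (all of [7,8])
  i=6: ✗ (fails at j=9)

2, 3, 4, 5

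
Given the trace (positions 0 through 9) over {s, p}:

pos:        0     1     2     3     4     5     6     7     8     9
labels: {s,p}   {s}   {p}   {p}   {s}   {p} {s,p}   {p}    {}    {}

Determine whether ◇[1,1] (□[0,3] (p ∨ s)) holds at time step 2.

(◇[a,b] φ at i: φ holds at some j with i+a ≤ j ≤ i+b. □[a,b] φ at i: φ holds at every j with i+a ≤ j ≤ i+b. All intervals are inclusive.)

Holds

Check □[0,3] (p ∨ s) at each j in [3,3]:
  j=3: holds on [3,6]
Found at j=3 → formula holds.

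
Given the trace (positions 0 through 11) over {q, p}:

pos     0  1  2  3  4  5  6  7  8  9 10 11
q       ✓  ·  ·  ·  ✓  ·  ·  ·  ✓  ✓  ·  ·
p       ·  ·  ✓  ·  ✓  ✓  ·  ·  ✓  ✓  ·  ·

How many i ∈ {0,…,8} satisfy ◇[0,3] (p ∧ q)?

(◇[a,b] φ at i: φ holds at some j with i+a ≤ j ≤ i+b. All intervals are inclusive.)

8

Evaluate at each i in [0,8]:
  i=0: ✗ (none in [0,3])
  i=1: ✓ (witness j=4)
  i=2: ✓ (witness j=4)
  i=3: ✓ (witness j=4)
  i=4: ✓ (witness j=4)
  i=5: ✓ (witness j=8)
  i=6: ✓ (witness j=8)
  i=7: ✓ (witness j=8)
  i=8: ✓ (witness j=8)
Positions where it holds: {1, 2, 3, 4, 5, 6, 7, 8} → 8.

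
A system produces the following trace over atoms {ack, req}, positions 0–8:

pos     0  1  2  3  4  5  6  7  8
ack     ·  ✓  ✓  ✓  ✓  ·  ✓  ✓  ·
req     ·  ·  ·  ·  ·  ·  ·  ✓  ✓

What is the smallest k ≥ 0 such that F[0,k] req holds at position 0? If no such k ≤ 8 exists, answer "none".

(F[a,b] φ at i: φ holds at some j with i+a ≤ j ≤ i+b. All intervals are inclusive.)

7

Scan j = 0,1,… for req:
  j=0: fails
  j=1: fails
  j=2: fails
  j=3: fails
  j=4: fails
  j=5: fails
  j=6: fails
  j=7: holds
First hit at j=7, so smallest k = 7-0 = 7.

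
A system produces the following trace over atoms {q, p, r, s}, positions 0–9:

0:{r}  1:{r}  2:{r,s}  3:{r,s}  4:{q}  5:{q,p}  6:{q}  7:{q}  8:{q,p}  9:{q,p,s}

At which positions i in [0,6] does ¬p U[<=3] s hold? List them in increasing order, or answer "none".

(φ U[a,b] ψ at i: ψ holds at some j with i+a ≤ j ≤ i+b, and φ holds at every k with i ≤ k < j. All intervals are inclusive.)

Evaluate at each i in [0,6]:
  i=0: ✓ (rhs at j=2; lhs holds on [0,1])
  i=1: ✓ (rhs at j=2; lhs holds on [1,1])
  i=2: ✓ (rhs at j=2)
  i=3: ✓ (rhs at j=3)
  i=4: ✗ (no rhs in [4,7])
  i=5: ✗ (no rhs in [5,8])
  i=6: ✗ (lhs fails at k=8 before rhs at j=9)

0, 1, 2, 3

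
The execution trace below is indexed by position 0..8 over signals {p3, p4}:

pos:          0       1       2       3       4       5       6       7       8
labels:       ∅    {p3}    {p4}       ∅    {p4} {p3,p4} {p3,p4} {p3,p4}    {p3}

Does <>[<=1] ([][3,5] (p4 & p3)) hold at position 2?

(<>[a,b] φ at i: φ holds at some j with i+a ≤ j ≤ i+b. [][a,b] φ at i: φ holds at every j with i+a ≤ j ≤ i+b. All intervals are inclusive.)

Check [][3,5] (p4 & p3) at each j in [2,3]:
  j=2: holds on [5,7]
  j=3: fails at 8
Found at j=2 → formula holds.

Holds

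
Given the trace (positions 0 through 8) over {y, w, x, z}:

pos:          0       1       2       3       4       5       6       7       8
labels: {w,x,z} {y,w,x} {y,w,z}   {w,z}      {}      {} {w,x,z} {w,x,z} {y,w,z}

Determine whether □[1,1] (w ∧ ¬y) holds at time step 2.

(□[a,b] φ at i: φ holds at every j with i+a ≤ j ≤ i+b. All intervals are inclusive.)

Check (w ∧ ¬y) at every j in [3,3]:
  j=3: true
All positions satisfy it → formula holds.

Holds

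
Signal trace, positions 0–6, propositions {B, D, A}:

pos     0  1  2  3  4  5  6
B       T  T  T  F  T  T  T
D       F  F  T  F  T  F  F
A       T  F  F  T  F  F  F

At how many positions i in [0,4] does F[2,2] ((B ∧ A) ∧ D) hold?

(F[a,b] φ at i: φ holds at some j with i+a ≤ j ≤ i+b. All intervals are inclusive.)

0

Evaluate at each i in [0,4]:
  i=0: ✗ (none in [2,2])
  i=1: ✗ (none in [3,3])
  i=2: ✗ (none in [4,4])
  i=3: ✗ (none in [5,5])
  i=4: ✗ (none in [6,6])
Positions where it holds: {} → 0.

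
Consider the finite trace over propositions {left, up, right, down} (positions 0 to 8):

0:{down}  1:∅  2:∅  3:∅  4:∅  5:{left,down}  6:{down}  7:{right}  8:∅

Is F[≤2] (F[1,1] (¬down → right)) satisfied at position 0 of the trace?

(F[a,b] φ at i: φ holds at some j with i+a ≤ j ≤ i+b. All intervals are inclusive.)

False

Check F[1,1] (¬down → right) at each j in [0,2]:
  j=0: fails (none in [1,1])
  j=1: fails (none in [2,2])
  j=2: fails (none in [3,3])
No position in the window satisfies it → formula fails.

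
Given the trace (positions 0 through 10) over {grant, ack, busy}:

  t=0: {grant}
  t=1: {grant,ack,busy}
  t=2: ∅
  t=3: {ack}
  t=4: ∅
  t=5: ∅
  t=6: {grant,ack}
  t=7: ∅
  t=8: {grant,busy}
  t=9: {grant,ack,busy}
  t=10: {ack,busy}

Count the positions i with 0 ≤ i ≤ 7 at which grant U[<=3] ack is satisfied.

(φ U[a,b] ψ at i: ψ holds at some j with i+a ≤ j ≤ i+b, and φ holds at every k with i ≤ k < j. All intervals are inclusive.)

4

Evaluate at each i in [0,7]:
  i=0: ✓ (rhs at j=1; lhs holds on [0,0])
  i=1: ✓ (rhs at j=1)
  i=2: ✗ (lhs fails at k=2 before rhs at j=3)
  i=3: ✓ (rhs at j=3)
  i=4: ✗ (lhs fails at k=4 before rhs at j=6)
  i=5: ✗ (lhs fails at k=5 before rhs at j=6)
  i=6: ✓ (rhs at j=6)
  i=7: ✗ (lhs fails at k=7 before rhs at j=9)
Positions where it holds: {0, 1, 3, 6} → 4.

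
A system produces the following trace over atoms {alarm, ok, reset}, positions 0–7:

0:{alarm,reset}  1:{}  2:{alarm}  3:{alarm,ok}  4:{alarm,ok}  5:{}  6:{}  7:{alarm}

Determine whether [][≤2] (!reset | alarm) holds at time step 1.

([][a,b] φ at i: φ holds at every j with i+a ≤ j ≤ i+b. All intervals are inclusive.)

Check (!reset | alarm) at every j in [1,3]:
  j=1: true
  j=2: true
  j=3: true
All positions satisfy it → formula holds.

True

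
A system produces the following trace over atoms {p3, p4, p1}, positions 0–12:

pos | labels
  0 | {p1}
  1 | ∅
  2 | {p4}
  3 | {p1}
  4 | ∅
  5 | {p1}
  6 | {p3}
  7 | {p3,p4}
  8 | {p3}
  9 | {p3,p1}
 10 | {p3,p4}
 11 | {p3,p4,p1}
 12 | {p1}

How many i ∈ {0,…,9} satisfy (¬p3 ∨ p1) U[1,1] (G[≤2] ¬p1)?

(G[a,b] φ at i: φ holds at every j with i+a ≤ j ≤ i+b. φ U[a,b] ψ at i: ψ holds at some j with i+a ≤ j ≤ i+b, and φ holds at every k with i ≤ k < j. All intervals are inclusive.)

Evaluate at each i in [0,9]:
  i=0: ✗ (no rhs in [1,1])
  i=1: ✗ (no rhs in [2,2])
  i=2: ✗ (no rhs in [3,3])
  i=3: ✗ (no rhs in [4,4])
  i=4: ✗ (no rhs in [5,5])
  i=5: ✓ (rhs at j=6; lhs holds on [5,5])
  i=6: ✗ (no rhs in [7,7])
  i=7: ✗ (no rhs in [8,8])
  i=8: ✗ (no rhs in [9,9])
  i=9: ✗ (no rhs in [10,10])
Positions where it holds: {5} → 1.

1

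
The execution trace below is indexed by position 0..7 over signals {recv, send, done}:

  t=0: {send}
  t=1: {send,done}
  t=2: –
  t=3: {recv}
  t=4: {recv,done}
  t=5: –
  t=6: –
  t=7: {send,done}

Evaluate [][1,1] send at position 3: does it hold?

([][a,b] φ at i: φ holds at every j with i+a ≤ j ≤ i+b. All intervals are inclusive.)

False

Check send at every j in [4,4]:
  j=4: false
Fails at j=4 → formula fails.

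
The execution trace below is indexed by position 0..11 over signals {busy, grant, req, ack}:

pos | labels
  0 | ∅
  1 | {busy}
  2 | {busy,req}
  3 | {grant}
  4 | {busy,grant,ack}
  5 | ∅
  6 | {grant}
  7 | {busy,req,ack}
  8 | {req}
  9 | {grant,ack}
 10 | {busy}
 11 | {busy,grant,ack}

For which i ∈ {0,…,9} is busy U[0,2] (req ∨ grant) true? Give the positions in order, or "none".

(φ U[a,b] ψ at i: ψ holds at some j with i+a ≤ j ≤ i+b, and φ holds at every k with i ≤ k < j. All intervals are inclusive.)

1, 2, 3, 4, 6, 7, 8, 9

Evaluate at each i in [0,9]:
  i=0: ✗ (lhs fails at k=0 before rhs at j=2)
  i=1: ✓ (rhs at j=2; lhs holds on [1,1])
  i=2: ✓ (rhs at j=2)
  i=3: ✓ (rhs at j=3)
  i=4: ✓ (rhs at j=4)
  i=5: ✗ (lhs fails at k=5 before rhs at j=6)
  i=6: ✓ (rhs at j=6)
  i=7: ✓ (rhs at j=7)
  i=8: ✓ (rhs at j=8)
  i=9: ✓ (rhs at j=9)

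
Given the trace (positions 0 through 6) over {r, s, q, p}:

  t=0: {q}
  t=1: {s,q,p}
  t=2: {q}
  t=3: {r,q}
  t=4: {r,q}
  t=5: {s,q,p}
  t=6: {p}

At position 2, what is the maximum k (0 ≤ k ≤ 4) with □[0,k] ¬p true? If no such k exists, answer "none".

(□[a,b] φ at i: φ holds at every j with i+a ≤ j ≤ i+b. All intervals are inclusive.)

¬p must hold from j=2 onward; find where it first fails.
  j=2: holds
  j=3: holds
  j=4: holds
  j=5: fails
Holds on [2,4], so largest k = 2.

2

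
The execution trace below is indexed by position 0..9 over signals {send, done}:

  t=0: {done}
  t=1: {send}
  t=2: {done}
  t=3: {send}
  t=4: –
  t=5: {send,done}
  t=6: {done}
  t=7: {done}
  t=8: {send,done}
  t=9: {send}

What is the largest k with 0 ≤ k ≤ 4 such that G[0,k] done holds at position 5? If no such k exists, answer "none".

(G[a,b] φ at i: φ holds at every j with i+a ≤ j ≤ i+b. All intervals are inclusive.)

done must hold from j=5 onward; find where it first fails.
  j=5: holds
  j=6: holds
  j=7: holds
  j=8: holds
  j=9: fails
Holds on [5,8], so largest k = 3.

3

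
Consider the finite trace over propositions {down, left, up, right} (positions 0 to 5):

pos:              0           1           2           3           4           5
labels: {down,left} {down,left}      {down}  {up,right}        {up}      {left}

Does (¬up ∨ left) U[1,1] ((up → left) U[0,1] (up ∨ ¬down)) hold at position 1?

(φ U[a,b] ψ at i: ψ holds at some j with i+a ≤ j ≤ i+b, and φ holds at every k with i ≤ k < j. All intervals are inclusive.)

True

Need some j in [2,2] with ((up → left) U[0,1] (up ∨ ¬down)), and (¬up ∨ left) at every k in [1,j-1].
  j=2: ((up → left) U[0,1] (up ∨ ¬down)) holds; (¬up ∨ left) holds at every k in [1,1] → satisfied.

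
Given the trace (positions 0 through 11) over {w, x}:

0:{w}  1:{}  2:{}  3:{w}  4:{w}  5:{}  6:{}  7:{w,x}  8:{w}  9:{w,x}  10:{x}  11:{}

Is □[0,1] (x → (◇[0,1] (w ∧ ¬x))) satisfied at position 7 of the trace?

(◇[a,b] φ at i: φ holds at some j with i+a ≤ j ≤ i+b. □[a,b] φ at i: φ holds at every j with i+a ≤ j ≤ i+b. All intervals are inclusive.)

Check (x → (◇[0,1] (w ∧ ¬x))) at every j in [7,8]:
  j=7: antecedent true; consequent holds (witness at 8) → ✓
  j=8: antecedent false → ✓
All positions satisfy it → formula holds.

True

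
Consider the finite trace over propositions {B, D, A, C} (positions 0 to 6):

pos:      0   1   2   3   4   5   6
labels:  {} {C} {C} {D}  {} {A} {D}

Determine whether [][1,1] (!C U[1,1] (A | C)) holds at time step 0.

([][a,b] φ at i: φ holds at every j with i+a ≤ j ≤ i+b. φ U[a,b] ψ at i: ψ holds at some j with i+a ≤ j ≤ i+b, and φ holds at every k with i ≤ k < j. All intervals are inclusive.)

False

Check (!C U[1,1] (A | C)) at every j in [1,1]:
  j=1: fails
Fails at j=1 → formula fails.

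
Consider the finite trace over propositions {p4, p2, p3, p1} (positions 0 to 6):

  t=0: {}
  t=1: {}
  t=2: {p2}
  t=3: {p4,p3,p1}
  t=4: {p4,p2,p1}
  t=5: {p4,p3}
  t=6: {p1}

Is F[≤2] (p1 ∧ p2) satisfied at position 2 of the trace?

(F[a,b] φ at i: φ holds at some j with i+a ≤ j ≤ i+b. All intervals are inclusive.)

Holds

Check (p1 ∧ p2) at each j in [2,4]:
  j=2: false
  j=3: false
  j=4: true
Found at j=4 → formula holds.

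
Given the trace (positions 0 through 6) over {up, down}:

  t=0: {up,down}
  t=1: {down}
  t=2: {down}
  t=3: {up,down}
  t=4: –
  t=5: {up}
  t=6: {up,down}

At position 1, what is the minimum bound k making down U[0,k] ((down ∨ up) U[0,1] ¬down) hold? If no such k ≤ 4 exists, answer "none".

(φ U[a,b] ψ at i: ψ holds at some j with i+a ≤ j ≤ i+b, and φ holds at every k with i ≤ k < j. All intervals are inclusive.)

2

Need earliest j ≥ 1 with ((down ∨ up) U[0,1] ¬down), and down at every k in [1,j-1].
  j=1: rhs fails.
  j=2: rhs fails.
  j=3: rhs holds; lhs holds on [1,2]. k = 2.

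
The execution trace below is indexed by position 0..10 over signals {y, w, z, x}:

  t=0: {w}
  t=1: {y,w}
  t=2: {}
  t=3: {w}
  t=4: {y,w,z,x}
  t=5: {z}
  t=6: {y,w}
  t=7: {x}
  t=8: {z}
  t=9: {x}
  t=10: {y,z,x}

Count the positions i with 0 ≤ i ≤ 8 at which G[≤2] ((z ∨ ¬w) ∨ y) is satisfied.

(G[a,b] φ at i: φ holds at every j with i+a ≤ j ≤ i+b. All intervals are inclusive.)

Evaluate at each i in [0,8]:
  i=0: ✗ (fails at j=0)
  i=1: ✗ (fails at j=3)
  i=2: ✗ (fails at j=3)
  i=3: ✗ (fails at j=3)
  i=4: ✓ (all of [4,6])
  i=5: ✓ (all of [5,7])
  i=6: ✓ (all of [6,8])
  i=7: ✓ (all of [7,9])
  i=8: ✓ (all of [8,10])
Positions where it holds: {4, 5, 6, 7, 8} → 5.

5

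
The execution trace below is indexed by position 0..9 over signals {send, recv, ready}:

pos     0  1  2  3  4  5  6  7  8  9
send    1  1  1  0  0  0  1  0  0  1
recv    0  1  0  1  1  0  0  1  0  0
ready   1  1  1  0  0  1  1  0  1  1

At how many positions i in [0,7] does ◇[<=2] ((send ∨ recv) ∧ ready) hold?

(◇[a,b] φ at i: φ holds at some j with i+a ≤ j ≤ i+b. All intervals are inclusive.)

7

Evaluate at each i in [0,7]:
  i=0: ✓ (witness j=0)
  i=1: ✓ (witness j=1)
  i=2: ✓ (witness j=2)
  i=3: ✗ (none in [3,5])
  i=4: ✓ (witness j=6)
  i=5: ✓ (witness j=6)
  i=6: ✓ (witness j=6)
  i=7: ✓ (witness j=9)
Positions where it holds: {0, 1, 2, 4, 5, 6, 7} → 7.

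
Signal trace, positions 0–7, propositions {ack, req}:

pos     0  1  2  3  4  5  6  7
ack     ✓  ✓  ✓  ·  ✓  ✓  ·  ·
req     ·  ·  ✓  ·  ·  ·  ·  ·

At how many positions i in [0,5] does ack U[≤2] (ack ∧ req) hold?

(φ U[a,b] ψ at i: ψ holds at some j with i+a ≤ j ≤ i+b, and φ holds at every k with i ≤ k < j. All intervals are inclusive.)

Evaluate at each i in [0,5]:
  i=0: ✓ (rhs at j=2; lhs holds on [0,1])
  i=1: ✓ (rhs at j=2; lhs holds on [1,1])
  i=2: ✓ (rhs at j=2)
  i=3: ✗ (no rhs in [3,5])
  i=4: ✗ (no rhs in [4,6])
  i=5: ✗ (no rhs in [5,7])
Positions where it holds: {0, 1, 2} → 3.

3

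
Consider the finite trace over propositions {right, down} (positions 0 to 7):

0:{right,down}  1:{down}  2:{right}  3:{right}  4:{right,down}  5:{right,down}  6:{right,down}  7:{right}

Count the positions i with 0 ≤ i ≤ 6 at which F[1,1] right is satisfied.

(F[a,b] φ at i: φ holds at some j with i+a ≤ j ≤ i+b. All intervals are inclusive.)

Evaluate at each i in [0,6]:
  i=0: ✗ (none in [1,1])
  i=1: ✓ (witness j=2)
  i=2: ✓ (witness j=3)
  i=3: ✓ (witness j=4)
  i=4: ✓ (witness j=5)
  i=5: ✓ (witness j=6)
  i=6: ✓ (witness j=7)
Positions where it holds: {1, 2, 3, 4, 5, 6} → 6.

6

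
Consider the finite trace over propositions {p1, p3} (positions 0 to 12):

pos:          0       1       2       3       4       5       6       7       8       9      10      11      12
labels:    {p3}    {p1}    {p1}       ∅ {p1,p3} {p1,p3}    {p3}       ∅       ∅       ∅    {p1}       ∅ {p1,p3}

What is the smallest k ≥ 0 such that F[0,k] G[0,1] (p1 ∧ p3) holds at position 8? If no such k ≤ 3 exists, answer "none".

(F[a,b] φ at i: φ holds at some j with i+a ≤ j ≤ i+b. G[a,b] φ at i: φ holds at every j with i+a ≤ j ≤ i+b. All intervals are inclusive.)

none

Scan j = 8,9,… for G[0,1] (p1 ∧ p3):
  j=8: fails
  j=9: fails
  j=10: fails
  j=11: fails
No j in [8,11] satisfies it → none.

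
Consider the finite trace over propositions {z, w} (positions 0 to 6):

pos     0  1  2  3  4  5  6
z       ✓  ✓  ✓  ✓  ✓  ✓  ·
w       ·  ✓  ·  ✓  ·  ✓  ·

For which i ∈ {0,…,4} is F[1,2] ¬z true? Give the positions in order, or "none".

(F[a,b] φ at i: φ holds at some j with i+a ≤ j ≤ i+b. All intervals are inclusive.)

4

Evaluate at each i in [0,4]:
  i=0: ✗ (none in [1,2])
  i=1: ✗ (none in [2,3])
  i=2: ✗ (none in [3,4])
  i=3: ✗ (none in [4,5])
  i=4: ✓ (witness j=6)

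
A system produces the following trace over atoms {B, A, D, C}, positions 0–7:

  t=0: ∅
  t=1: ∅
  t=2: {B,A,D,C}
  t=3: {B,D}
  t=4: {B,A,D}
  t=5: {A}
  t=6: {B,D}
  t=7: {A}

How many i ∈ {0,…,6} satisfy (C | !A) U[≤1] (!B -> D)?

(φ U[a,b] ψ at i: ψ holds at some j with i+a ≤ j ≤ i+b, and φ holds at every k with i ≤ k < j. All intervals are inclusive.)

5

Evaluate at each i in [0,6]:
  i=0: ✗ (no rhs in [0,1])
  i=1: ✓ (rhs at j=2; lhs holds on [1,1])
  i=2: ✓ (rhs at j=2)
  i=3: ✓ (rhs at j=3)
  i=4: ✓ (rhs at j=4)
  i=5: ✗ (lhs fails at k=5 before rhs at j=6)
  i=6: ✓ (rhs at j=6)
Positions where it holds: {1, 2, 3, 4, 6} → 5.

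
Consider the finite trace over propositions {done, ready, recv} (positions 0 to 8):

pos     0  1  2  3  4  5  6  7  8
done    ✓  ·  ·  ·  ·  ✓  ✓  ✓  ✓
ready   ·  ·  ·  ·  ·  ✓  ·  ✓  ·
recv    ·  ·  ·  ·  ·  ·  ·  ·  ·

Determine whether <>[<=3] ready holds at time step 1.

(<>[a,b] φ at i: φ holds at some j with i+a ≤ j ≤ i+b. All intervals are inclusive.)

Check ready at each j in [1,4]:
  j=1: false
  j=2: false
  j=3: false
  j=4: false
No position in the window satisfies it → formula fails.

False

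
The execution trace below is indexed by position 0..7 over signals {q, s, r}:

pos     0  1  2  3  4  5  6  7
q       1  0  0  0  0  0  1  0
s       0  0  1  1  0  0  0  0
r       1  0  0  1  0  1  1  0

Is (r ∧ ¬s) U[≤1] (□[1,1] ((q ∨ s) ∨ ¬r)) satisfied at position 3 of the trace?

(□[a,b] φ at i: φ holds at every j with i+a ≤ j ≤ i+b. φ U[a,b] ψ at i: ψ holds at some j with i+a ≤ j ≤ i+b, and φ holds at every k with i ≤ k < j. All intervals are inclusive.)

Yes

Need some j in [3,4] with □[1,1] ((q ∨ s) ∨ ¬r), and (r ∧ ¬s) at every k in [3,j-1].
  j=3: □[1,1] ((q ∨ s) ∨ ¬r) holds; no prefix to check → satisfied.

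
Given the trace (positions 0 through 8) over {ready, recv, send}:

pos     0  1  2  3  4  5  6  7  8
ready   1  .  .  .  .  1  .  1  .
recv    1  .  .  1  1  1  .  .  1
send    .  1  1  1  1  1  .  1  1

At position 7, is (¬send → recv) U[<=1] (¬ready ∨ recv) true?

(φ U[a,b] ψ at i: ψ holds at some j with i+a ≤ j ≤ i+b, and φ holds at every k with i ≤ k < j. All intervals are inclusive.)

Need some j in [7,8] with (¬ready ∨ recv), and (¬send → recv) at every k in [7,j-1].
  j=7: (¬ready ∨ recv) false.
  j=8: (¬ready ∨ recv) holds; (¬send → recv) holds at every k in [7,7] → satisfied.

Yes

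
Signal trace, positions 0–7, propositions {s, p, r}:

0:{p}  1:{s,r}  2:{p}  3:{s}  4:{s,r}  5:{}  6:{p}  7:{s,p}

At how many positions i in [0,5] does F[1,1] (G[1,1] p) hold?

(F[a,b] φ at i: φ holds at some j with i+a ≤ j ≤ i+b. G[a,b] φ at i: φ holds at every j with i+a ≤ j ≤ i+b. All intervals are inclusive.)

3

Evaluate at each i in [0,5]:
  i=0: ✓ (witness j=1)
  i=1: ✗ (none in [2,2])
  i=2: ✗ (none in [3,3])
  i=3: ✗ (none in [4,4])
  i=4: ✓ (witness j=5)
  i=5: ✓ (witness j=6)
Positions where it holds: {0, 4, 5} → 3.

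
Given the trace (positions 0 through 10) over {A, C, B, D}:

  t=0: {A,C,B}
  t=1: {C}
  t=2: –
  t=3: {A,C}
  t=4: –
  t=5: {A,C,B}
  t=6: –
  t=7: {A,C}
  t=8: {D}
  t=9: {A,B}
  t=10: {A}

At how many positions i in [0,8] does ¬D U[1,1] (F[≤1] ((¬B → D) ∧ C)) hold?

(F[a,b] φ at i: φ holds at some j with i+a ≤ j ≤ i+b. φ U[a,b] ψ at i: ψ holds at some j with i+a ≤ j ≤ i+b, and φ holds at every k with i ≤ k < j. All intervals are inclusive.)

2

Evaluate at each i in [0,8]:
  i=0: ✗ (no rhs in [1,1])
  i=1: ✗ (no rhs in [2,2])
  i=2: ✗ (no rhs in [3,3])
  i=3: ✓ (rhs at j=4; lhs holds on [3,3])
  i=4: ✓ (rhs at j=5; lhs holds on [4,4])
  i=5: ✗ (no rhs in [6,6])
  i=6: ✗ (no rhs in [7,7])
  i=7: ✗ (no rhs in [8,8])
  i=8: ✗ (no rhs in [9,9])
Positions where it holds: {3, 4} → 2.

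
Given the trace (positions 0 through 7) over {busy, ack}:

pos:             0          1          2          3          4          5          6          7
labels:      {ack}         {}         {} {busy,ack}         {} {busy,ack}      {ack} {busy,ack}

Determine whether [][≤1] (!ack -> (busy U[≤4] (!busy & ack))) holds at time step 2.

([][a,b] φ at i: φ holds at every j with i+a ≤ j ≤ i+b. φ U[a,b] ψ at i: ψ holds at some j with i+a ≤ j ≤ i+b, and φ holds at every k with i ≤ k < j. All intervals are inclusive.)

Check (!ack -> (busy U[≤4] (!busy & ack))) at every j in [2,3]:
  j=2: antecedent true; consequent fails → ✗
  j=3: antecedent false → ✓
Fails at j=2 → formula fails.

Does not hold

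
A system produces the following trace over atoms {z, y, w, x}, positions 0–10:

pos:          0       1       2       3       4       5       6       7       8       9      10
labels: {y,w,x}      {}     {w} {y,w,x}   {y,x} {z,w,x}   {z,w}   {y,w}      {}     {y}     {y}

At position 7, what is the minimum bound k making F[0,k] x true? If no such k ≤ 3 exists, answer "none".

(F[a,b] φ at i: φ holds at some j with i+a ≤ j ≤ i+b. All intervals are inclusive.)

Scan j = 7,8,… for x:
  j=7: fails
  j=8: fails
  j=9: fails
  j=10: fails
No j in [7,10] satisfies it → none.

none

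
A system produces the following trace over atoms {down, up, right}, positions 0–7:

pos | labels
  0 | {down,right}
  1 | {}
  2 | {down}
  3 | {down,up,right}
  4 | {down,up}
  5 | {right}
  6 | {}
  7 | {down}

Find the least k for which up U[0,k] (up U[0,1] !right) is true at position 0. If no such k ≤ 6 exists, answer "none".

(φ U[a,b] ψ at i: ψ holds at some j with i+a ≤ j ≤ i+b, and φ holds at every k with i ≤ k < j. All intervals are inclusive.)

none

Need earliest j ≥ 0 with (up U[0,1] !right), and up at every k in [0,j-1].
  j=0: rhs fails.
  j=1: rhs holds but lhs fails at k=0.
  j=2: rhs holds but lhs fails at k=0.
  j=3: rhs holds but lhs fails at k=0.
  j=4: rhs holds but lhs fails at k=0.
  j=5: rhs fails.
  j=6: rhs holds but lhs fails at k=0.
No witness within the range → none.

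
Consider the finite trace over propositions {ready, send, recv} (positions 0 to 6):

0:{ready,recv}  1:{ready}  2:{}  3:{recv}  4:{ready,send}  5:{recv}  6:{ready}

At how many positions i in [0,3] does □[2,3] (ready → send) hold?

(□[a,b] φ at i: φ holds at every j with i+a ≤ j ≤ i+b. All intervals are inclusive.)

Evaluate at each i in [0,3]:
  i=0: ✓ (all of [2,3])
  i=1: ✓ (all of [3,4])
  i=2: ✓ (all of [4,5])
  i=3: ✗ (fails at j=6)
Positions where it holds: {0, 1, 2} → 3.

3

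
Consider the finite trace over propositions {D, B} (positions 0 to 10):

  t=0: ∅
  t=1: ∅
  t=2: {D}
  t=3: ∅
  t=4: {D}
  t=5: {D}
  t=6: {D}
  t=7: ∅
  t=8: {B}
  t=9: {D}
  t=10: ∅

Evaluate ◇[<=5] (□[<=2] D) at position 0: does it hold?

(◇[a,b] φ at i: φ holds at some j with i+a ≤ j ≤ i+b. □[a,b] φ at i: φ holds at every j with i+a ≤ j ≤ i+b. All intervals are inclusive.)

Check □[<=2] D at each j in [0,5]:
  j=0: fails at 0
  j=1: fails at 1
  j=2: fails at 3
  j=3: fails at 3
  j=4: holds on [4,6]
  j=5: fails at 7
Found at j=4 → formula holds.

Holds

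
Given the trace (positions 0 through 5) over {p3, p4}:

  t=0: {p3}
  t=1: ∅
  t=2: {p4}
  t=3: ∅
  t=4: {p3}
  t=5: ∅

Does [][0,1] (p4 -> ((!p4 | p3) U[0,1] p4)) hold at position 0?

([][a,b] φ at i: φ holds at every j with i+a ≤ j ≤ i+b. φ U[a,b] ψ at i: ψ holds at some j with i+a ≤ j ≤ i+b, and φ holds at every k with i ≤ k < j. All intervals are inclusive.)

True

Check (p4 -> ((!p4 | p3) U[0,1] p4)) at every j in [0,1]:
  j=0: antecedent false → ✓
  j=1: antecedent false → ✓
All positions satisfy it → formula holds.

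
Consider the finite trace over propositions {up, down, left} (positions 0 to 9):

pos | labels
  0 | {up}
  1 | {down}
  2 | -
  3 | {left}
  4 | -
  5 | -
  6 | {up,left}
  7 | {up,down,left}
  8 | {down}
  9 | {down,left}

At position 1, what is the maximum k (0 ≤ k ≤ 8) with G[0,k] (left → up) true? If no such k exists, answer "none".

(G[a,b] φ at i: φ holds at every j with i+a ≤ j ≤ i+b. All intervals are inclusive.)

(left → up) must hold from j=1 onward; find where it first fails.
  j=1: holds
  j=2: holds
  j=3: fails
Holds on [1,2], so largest k = 1.

1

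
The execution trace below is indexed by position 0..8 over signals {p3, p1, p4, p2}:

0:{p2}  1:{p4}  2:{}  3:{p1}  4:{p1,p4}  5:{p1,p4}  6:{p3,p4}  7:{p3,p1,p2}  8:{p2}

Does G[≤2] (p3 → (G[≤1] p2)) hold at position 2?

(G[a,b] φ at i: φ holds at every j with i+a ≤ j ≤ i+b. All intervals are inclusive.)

Check (p3 → (G[≤1] p2)) at every j in [2,4]:
  j=2: antecedent false → ✓
  j=3: antecedent false → ✓
  j=4: antecedent false → ✓
All positions satisfy it → formula holds.

Yes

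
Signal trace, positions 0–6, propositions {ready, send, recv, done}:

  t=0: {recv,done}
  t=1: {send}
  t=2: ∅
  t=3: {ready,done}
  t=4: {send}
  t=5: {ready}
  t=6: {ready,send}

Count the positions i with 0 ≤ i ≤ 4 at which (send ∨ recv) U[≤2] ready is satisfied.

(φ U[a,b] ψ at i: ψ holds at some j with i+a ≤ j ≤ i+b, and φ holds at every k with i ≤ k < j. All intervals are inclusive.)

Evaluate at each i in [0,4]:
  i=0: ✗ (no rhs in [0,2])
  i=1: ✗ (lhs fails at k=2 before rhs at j=3)
  i=2: ✗ (lhs fails at k=2 before rhs at j=3)
  i=3: ✓ (rhs at j=3)
  i=4: ✓ (rhs at j=5; lhs holds on [4,4])
Positions where it holds: {3, 4} → 2.

2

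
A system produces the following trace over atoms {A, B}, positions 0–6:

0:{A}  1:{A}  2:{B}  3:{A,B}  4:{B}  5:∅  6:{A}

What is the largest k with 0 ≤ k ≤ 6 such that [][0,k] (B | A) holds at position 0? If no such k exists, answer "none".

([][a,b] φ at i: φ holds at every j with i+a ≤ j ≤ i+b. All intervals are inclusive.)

(B | A) must hold from j=0 onward; find where it first fails.
  j=0: holds
  j=1: holds
  j=2: holds
  j=3: holds
  j=4: holds
  j=5: fails
Holds on [0,4], so largest k = 4.

4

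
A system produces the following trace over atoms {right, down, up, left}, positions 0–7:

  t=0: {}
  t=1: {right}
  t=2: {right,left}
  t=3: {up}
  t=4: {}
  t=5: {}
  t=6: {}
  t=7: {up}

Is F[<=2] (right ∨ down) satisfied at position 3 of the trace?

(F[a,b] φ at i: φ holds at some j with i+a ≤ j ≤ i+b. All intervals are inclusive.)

Does not hold

Check (right ∨ down) at each j in [3,5]:
  j=3: false
  j=4: false
  j=5: false
No position in the window satisfies it → formula fails.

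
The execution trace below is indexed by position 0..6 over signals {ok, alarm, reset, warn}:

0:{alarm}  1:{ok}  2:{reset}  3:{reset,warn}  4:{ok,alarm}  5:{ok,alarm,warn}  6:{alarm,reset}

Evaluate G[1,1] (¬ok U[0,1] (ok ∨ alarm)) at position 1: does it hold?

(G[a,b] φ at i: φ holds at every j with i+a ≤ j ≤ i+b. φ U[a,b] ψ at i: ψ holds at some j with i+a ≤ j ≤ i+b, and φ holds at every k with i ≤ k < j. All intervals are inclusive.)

Check (¬ok U[0,1] (ok ∨ alarm)) at every j in [2,2]:
  j=2: fails
Fails at j=2 → formula fails.

False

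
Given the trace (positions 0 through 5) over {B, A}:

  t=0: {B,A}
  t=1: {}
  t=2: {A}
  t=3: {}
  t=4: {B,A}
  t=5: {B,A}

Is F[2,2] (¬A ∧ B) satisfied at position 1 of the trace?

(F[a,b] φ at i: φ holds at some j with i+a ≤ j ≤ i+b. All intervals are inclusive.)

Check (¬A ∧ B) at each j in [3,3]:
  j=3: false
No position in the window satisfies it → formula fails.

False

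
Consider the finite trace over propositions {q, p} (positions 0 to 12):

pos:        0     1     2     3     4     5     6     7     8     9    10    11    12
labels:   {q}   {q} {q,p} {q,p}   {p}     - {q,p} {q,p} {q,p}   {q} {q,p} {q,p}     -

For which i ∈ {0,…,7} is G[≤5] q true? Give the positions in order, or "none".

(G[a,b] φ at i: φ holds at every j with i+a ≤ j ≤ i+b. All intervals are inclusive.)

Evaluate at each i in [0,7]:
  i=0: ✗ (fails at j=4)
  i=1: ✗ (fails at j=4)
  i=2: ✗ (fails at j=4)
  i=3: ✗ (fails at j=4)
  i=4: ✗ (fails at j=4)
  i=5: ✗ (fails at j=5)
  i=6: ✓ (all of [6,11])
  i=7: ✗ (fails at j=12)

6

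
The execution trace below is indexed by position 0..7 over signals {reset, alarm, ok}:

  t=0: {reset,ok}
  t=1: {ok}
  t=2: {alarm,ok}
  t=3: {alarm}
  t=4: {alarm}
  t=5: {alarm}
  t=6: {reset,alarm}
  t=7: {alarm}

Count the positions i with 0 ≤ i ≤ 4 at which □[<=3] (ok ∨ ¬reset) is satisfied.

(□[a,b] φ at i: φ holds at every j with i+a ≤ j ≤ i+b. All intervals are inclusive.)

3

Evaluate at each i in [0,4]:
  i=0: ✓ (all of [0,3])
  i=1: ✓ (all of [1,4])
  i=2: ✓ (all of [2,5])
  i=3: ✗ (fails at j=6)
  i=4: ✗ (fails at j=6)
Positions where it holds: {0, 1, 2} → 3.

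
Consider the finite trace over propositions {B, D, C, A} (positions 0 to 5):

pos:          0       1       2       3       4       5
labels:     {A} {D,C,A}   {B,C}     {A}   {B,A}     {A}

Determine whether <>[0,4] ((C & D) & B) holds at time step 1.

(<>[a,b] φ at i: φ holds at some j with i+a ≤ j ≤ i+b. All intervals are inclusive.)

No

Check ((C & D) & B) at each j in [1,5]:
  j=1: false
  j=2: false
  j=3: false
  j=4: false
  j=5: false
No position in the window satisfies it → formula fails.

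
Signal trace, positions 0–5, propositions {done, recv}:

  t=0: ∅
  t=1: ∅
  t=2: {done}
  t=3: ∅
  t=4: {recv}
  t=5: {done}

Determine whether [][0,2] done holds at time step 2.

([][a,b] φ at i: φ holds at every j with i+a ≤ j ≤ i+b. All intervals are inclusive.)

False

Check done at every j in [2,4]:
  j=2: true
  j=3: false
  j=4: false
Fails at j=3 → formula fails.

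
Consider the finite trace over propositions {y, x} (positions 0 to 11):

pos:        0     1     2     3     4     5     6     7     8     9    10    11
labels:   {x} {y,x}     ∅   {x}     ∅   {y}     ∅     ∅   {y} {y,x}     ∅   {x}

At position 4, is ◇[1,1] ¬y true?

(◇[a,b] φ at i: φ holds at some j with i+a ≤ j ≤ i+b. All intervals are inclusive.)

False

Check ¬y at each j in [5,5]:
  j=5: false
No position in the window satisfies it → formula fails.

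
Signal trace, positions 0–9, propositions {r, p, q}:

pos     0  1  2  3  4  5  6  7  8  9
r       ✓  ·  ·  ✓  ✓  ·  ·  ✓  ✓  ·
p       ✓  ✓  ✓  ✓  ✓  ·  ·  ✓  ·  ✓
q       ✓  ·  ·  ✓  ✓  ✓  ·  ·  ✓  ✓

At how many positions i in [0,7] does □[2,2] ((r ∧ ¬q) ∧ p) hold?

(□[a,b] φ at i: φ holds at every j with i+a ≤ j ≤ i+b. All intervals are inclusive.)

Evaluate at each i in [0,7]:
  i=0: ✗ (fails at j=2)
  i=1: ✗ (fails at j=3)
  i=2: ✗ (fails at j=4)
  i=3: ✗ (fails at j=5)
  i=4: ✗ (fails at j=6)
  i=5: ✓ (all of [7,7])
  i=6: ✗ (fails at j=8)
  i=7: ✗ (fails at j=9)
Positions where it holds: {5} → 1.

1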